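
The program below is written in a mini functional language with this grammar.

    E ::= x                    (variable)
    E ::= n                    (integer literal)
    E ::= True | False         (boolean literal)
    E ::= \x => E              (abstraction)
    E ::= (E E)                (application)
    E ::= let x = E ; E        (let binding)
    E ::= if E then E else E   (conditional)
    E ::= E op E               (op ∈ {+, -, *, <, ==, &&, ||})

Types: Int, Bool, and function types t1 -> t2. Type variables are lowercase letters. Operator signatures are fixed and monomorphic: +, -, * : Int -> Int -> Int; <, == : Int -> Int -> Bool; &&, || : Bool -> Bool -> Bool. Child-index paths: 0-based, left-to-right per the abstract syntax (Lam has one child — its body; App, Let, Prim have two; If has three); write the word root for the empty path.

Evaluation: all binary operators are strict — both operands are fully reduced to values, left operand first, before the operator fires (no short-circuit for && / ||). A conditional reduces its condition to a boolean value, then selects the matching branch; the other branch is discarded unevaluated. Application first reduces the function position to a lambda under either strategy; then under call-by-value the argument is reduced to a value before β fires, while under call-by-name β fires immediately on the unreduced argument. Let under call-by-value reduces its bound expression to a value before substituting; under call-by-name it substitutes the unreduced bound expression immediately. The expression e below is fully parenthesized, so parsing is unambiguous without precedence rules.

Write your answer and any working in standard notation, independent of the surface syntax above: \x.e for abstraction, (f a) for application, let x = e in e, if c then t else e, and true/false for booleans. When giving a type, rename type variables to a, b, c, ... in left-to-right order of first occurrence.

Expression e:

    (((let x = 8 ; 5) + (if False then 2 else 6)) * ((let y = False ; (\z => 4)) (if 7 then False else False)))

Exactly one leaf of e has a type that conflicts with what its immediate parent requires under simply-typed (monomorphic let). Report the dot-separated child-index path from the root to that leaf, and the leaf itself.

Working:
let x : Int
  unify Int ~ Int
  unify Bool ~ Bool
  unify Int ~ Int
  unify Int ~ Int
  unify Int ~ Int
let y : Bool
\z._ : a -> Int
  unify Int ~ Bool
  FAIL: mismatch Int ~ Bool

Answer: 1.1.0 : 7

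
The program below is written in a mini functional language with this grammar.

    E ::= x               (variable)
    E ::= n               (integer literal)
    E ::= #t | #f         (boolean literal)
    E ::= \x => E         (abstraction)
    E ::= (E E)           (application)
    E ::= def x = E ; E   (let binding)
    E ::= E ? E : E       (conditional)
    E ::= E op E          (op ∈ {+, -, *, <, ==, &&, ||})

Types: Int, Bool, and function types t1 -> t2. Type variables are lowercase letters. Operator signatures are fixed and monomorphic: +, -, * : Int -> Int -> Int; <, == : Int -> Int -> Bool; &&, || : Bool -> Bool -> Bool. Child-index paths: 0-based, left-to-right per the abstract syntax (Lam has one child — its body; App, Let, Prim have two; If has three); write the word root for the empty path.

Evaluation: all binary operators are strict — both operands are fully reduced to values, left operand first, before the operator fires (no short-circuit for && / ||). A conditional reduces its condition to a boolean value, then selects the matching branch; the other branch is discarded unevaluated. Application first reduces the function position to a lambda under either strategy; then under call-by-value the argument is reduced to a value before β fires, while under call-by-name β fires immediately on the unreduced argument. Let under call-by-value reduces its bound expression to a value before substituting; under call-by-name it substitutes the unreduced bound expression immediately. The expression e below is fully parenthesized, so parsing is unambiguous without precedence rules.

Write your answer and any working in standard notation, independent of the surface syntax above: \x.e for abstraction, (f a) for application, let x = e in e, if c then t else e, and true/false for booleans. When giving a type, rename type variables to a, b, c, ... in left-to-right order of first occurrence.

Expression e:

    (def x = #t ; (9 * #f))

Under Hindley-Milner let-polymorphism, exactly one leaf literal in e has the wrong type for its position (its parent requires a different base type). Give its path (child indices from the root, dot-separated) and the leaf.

Answer: 1.1 : false

Working:
let x : Bool
  unify Int ~ Int
  unify Bool ~ Int
  FAIL: mismatch Bool ~ Int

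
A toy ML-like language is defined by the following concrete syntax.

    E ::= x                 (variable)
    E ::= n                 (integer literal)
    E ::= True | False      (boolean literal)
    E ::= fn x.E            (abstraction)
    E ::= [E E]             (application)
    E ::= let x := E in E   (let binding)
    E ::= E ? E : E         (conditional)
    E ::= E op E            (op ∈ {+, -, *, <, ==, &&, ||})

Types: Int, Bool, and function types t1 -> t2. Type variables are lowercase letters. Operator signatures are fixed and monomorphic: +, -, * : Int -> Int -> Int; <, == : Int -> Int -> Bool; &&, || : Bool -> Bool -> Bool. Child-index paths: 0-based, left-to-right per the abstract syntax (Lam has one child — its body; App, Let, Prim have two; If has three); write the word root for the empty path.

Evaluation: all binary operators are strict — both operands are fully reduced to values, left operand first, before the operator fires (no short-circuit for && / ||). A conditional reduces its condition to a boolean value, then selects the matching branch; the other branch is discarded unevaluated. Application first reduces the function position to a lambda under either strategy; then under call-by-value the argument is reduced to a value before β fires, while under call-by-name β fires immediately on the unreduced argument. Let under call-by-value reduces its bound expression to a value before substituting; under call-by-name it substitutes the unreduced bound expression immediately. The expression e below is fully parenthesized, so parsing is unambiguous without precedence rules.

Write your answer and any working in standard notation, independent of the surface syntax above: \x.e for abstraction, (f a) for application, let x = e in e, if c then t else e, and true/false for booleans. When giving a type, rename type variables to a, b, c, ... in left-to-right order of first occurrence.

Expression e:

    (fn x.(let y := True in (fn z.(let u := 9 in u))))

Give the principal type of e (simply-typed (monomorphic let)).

Trace:
let y : Bool
let u : Int
u : Int
\z._ : b -> Int
\x._ : a -> b -> Int

Answer: a -> b -> Int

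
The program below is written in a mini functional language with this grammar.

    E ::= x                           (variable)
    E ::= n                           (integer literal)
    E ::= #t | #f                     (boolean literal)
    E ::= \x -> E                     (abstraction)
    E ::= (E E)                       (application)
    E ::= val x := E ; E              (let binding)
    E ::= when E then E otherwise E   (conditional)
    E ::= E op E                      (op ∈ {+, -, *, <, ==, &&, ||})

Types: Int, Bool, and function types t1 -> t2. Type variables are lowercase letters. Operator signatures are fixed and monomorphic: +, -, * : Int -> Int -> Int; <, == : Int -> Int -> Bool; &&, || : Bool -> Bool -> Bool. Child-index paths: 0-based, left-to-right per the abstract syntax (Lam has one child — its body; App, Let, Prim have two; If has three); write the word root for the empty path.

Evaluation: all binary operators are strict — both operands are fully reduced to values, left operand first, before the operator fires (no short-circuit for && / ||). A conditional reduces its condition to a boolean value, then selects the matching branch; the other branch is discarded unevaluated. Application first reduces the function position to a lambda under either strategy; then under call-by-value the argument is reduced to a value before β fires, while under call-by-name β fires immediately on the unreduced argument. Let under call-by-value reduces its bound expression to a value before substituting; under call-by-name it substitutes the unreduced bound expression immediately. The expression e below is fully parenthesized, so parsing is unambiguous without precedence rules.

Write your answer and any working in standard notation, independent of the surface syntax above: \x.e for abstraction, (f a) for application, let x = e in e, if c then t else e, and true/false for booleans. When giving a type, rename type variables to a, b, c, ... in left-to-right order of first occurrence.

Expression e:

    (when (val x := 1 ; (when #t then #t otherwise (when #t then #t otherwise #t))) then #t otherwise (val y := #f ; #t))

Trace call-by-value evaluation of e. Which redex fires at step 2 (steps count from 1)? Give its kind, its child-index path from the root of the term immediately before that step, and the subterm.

Working:
step 0: (if (let x = 1 in (if true then true else (if true then true else true))) then true else (let y = false in true))
step 1: [let@0] (if (if true then true else (if true then true else true)) then true else (let y = false in true))
step 2: [if@0] (if true then true else (let y = false in true))

Answer: if at 0 : (if true then true else (if true then true else true))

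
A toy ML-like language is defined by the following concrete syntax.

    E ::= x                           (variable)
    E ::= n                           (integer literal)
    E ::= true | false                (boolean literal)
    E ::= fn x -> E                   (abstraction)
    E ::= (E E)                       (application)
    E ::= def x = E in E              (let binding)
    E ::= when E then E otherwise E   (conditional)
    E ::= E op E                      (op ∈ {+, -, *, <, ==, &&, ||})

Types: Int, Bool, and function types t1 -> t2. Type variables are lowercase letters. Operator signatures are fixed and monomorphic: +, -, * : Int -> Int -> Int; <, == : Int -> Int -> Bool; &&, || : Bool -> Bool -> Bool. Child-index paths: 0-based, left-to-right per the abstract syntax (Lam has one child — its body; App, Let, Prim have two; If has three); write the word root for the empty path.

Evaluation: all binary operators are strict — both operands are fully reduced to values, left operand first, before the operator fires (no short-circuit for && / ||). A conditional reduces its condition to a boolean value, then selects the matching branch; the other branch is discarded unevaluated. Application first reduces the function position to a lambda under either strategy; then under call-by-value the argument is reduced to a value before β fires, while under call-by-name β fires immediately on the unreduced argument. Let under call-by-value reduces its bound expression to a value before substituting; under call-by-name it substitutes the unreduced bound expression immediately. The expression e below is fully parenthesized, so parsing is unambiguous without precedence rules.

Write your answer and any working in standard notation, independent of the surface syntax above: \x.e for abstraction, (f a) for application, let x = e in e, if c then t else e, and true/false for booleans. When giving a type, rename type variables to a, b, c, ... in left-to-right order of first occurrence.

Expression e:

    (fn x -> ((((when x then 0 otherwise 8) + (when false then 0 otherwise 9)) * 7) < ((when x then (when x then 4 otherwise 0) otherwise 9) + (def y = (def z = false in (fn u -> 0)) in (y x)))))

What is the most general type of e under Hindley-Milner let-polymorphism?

Answer: Bool -> Bool

Derivation:
x : a
  unify a ~ Bool
  unify Int ~ Int
  unify Int ~ Int
  unify Bool ~ Bool
  unify Int ~ Int
  unify Int ~ Int
  unify Int ~ Int
  unify Int ~ Int
  unify Int ~ Int
x : Bool
  unify Bool ~ Bool
x : Bool
  unify Bool ~ Bool
  unify Int ~ Int
  unify Int ~ Int
  unify Int ~ Int
let z : Bool
\u._ : b -> Int
let y : forall. b -> Int
y : c -> Int
x : Bool
  unify c -> Int ~ Bool -> d
  unify c ~ Bool
  unify Int ~ d
_ _ : Int
  unify Int ~ Int
  unify Int ~ Int
\x._ : Bool -> Bool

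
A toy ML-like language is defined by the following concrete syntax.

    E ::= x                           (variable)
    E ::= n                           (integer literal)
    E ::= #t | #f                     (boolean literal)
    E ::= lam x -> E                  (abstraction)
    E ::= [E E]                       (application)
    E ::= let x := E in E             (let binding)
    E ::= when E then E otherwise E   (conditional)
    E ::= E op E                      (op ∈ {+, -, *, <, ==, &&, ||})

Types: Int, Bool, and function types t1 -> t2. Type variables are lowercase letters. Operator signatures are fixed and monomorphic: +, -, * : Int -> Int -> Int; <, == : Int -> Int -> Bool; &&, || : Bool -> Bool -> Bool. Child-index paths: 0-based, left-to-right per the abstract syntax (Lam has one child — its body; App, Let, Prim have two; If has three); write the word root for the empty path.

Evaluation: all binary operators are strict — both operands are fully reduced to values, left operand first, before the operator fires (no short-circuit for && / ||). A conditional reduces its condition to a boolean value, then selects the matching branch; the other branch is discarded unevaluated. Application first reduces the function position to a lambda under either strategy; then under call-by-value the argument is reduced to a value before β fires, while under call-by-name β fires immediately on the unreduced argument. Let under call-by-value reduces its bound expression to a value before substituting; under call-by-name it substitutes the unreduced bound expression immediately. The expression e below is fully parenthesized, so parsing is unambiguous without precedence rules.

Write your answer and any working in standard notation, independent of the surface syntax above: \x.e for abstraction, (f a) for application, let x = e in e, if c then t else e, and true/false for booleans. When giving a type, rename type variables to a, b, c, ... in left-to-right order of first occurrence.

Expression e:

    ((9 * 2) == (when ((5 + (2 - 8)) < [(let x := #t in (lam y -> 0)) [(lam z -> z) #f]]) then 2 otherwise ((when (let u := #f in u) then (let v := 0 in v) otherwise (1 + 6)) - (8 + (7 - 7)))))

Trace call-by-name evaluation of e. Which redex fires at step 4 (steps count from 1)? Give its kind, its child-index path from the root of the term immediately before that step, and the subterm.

Working:
step 0: ((9 * 2) == (if ((5 + (2 - 8)) < ((let x = true in (\y.0)) ((\z.z) false))) then 2 else ((if (let u = false in u) then (let v = 0 in v) else (1 + 6)) - (8 + (7 - 7)))))
step 1: [delta@0] (18 == (if ((5 + (2 - 8)) < ((let x = true in (\y.0)) ((\z.z) false))) then 2 else ((if (let u = false in u) then (let v = 0 in v) else (1 + 6)) - (8 + (7 - 7)))))
step 2: [delta@1.0.0.1] (18 == (if ((5 + -6) < ((let x = true in (\y.0)) ((\z.z) false))) then 2 else ((if (let u = false in u) then (let v = 0 in v) else (1 + 6)) - (8 + (7 - 7)))))
step 3: [delta@1.0.0] (18 == (if (-1 < ((let x = true in (\y.0)) ((\z.z) false))) then 2 else ((if (let u = false in u) then (let v = 0 in v) else (1 + 6)) - (8 + (7 - 7)))))
step 4: [let@1.0.1.0] (18 == (if (-1 < ((\y.0) ((\z.z) false))) then 2 else ((if (let u = false in u) then (let v = 0 in v) else (1 + 6)) - (8 + (7 - 7)))))

Answer: let at 1.0.1.0 : (let x = true in (\y.0))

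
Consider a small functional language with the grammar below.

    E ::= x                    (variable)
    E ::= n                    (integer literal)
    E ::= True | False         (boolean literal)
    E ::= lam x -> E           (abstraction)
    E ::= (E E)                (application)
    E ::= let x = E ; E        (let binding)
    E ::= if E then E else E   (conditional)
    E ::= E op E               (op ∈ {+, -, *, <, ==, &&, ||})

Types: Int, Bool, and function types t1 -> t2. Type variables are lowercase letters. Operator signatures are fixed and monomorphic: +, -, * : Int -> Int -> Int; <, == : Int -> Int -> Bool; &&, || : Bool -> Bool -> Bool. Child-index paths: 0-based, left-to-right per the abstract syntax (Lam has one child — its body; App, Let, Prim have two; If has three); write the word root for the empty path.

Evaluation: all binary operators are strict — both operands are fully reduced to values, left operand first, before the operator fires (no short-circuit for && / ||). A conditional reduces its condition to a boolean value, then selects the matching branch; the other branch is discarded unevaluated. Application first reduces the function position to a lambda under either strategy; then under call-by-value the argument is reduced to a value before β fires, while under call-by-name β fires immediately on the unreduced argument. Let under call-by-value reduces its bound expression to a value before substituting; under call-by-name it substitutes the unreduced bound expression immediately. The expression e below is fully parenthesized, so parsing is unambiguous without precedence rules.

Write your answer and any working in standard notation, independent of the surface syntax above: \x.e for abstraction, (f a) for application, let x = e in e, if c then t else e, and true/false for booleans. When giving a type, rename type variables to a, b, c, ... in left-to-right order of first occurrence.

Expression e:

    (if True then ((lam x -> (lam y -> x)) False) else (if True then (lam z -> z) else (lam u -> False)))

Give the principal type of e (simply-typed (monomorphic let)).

Working:
  unify Bool ~ Bool
x : a
\y._ : b -> a
\x._ : a -> b -> a
  unify a -> b -> a ~ Bool -> c
  unify a ~ Bool
  unify b -> Bool ~ c
_ _ : b -> Bool
  unify Bool ~ Bool
z : d
\z._ : d -> d
\u._ : e -> Bool
  unify d -> d ~ e -> Bool
  unify d ~ e
  unify e ~ Bool
  unify b -> Bool ~ Bool -> Bool
  unify b ~ Bool
  unify Bool ~ Bool

Answer: Bool -> Bool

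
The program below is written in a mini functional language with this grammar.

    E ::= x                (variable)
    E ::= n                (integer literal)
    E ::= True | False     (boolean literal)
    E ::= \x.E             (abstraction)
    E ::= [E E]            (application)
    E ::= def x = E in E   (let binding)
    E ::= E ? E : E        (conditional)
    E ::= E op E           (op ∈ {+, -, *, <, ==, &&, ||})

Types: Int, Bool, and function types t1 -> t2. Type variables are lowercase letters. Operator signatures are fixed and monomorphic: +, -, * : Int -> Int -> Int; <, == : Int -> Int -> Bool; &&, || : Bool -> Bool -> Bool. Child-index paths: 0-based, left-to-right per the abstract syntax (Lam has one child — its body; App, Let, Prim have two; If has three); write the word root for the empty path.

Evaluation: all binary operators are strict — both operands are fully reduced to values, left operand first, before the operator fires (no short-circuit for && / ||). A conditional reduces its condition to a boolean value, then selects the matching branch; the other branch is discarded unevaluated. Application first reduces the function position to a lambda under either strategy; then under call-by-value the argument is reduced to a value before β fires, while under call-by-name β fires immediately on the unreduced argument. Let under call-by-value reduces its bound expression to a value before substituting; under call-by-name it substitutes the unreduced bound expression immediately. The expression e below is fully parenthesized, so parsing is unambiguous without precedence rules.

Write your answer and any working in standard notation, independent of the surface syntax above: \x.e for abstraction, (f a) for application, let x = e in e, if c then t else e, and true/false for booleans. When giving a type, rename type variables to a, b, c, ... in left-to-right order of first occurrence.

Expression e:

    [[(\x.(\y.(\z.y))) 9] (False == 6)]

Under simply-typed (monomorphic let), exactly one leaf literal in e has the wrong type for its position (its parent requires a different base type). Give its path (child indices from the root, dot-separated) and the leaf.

Answer: 1.0 : false

Derivation:
y : b
\z._ : c -> b
\y._ : b -> c -> b
\x._ : a -> b -> c -> b
  unify a -> b -> c -> b ~ Int -> d
  unify a ~ Int
  unify b -> c -> b ~ d
_ _ : b -> c -> b
  unify Bool ~ Int
  FAIL: mismatch Bool ~ Int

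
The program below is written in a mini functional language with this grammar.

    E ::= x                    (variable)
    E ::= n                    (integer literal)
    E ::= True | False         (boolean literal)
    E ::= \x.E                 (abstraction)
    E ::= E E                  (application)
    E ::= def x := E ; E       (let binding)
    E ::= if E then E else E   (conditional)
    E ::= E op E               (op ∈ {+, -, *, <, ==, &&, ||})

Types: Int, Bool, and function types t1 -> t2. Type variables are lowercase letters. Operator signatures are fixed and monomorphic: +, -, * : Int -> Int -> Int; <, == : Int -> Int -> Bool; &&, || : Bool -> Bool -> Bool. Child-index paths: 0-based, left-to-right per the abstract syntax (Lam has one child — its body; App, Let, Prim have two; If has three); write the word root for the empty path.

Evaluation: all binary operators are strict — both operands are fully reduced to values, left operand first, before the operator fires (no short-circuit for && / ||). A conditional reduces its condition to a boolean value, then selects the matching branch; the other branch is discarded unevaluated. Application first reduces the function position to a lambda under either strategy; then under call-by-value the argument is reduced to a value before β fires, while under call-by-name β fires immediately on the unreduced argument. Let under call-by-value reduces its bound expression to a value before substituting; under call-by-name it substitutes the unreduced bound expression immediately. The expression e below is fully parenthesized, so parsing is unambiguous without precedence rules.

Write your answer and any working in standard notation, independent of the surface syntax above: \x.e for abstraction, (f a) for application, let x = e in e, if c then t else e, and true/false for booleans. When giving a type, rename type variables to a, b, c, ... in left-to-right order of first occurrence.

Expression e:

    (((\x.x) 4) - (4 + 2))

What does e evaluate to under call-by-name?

Working:
step 0: (((\x.x) 4) - (4 + 2))
step 1: [beta@0] (4 - (4 + 2))
step 2: [delta@1] (4 - 6)
step 3: [delta@root] -2

Answer: -2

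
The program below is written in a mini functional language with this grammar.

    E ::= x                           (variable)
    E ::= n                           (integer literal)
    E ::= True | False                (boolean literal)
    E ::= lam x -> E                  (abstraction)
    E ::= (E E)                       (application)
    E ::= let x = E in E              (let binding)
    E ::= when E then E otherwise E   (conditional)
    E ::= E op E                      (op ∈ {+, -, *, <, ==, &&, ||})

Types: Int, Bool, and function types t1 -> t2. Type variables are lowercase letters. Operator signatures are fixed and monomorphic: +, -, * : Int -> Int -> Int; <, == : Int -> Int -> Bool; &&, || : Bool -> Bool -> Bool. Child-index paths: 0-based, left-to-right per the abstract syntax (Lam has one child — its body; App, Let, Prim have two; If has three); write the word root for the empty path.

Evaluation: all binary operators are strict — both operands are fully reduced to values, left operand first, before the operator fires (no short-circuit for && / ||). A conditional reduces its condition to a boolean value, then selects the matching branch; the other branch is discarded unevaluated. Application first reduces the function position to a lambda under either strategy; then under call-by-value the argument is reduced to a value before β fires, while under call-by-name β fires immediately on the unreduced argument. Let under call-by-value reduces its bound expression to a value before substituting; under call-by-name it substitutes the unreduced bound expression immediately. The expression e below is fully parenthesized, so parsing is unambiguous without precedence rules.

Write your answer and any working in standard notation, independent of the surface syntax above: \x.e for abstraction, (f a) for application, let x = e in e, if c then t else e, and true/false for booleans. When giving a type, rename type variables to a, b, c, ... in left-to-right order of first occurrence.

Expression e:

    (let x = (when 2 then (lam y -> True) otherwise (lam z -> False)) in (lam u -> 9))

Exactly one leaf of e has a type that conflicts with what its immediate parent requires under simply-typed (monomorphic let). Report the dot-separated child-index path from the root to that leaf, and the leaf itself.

Answer: 0.0 : 2

Trace:
  unify Int ~ Bool
  FAIL: mismatch Int ~ Bool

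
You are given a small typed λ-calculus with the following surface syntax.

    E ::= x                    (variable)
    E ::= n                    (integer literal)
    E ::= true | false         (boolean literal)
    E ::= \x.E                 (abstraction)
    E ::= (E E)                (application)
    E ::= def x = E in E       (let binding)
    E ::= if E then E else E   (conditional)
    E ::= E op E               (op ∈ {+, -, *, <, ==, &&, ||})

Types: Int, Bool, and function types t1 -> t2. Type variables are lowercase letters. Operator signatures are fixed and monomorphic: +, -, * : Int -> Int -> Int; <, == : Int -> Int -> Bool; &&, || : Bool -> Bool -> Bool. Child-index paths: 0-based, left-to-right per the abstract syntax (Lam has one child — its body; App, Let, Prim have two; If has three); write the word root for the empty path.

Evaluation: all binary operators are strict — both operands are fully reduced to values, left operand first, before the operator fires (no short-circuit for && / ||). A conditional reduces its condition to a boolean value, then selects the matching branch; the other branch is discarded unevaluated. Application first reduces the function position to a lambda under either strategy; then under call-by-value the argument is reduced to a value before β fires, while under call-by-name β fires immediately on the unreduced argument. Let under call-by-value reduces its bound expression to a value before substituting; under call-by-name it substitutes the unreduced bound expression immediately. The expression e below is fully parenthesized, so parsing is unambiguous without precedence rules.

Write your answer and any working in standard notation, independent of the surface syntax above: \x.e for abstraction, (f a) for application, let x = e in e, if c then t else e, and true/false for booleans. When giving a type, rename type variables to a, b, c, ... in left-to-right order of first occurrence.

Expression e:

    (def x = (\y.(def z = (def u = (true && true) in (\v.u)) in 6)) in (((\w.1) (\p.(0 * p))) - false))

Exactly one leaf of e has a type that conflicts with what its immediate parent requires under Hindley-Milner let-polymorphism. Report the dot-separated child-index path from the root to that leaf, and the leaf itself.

Trace:
  unify Bool ~ Bool
  unify Bool ~ Bool
let u : Bool
u : Bool
\v._ : b -> Bool
let z : forall. b -> Bool
\y._ : a -> Int
let x : forall. a -> Int
\w._ : c -> Int
  unify Int ~ Int
p : d
  unify d ~ Int
\p._ : Int -> Int
  unify c -> Int ~ (Int -> Int) -> e
  unify c ~ Int -> Int
  unify Int ~ e
_ _ : Int
  unify Int ~ Int
  unify Bool ~ Int
  FAIL: mismatch Bool ~ Int

Answer: 1.1 : false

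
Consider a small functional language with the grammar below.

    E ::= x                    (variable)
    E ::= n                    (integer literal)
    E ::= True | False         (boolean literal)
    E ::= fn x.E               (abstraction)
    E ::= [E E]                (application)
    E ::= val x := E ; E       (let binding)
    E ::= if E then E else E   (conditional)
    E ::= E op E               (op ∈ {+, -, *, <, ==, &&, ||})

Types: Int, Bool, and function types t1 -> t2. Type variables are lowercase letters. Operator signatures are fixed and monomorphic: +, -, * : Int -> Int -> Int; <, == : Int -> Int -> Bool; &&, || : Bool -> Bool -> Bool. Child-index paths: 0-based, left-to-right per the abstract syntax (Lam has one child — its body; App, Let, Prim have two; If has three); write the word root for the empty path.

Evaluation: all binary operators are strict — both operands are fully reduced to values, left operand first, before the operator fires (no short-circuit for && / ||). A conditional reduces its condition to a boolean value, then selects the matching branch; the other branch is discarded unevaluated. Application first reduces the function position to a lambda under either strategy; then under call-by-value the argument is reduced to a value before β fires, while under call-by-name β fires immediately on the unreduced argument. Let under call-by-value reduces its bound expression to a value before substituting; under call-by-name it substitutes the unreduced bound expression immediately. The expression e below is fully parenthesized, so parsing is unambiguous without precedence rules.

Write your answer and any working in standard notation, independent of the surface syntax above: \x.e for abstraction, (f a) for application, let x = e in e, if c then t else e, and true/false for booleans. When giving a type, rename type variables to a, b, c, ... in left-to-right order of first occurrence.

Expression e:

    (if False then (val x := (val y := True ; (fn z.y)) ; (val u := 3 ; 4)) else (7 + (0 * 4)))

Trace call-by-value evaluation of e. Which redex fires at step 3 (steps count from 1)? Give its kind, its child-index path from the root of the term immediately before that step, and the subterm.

Trace:
step 0: (if false then (let x = (let y = true in (\z.y)) in (let u = 3 in 4)) else (7 + (0 * 4)))
step 1: [if@root] (7 + (0 * 4))
step 2: [delta@1] (7 + 0)
step 3: [delta@root] 7

Answer: delta at root : (7 + 0)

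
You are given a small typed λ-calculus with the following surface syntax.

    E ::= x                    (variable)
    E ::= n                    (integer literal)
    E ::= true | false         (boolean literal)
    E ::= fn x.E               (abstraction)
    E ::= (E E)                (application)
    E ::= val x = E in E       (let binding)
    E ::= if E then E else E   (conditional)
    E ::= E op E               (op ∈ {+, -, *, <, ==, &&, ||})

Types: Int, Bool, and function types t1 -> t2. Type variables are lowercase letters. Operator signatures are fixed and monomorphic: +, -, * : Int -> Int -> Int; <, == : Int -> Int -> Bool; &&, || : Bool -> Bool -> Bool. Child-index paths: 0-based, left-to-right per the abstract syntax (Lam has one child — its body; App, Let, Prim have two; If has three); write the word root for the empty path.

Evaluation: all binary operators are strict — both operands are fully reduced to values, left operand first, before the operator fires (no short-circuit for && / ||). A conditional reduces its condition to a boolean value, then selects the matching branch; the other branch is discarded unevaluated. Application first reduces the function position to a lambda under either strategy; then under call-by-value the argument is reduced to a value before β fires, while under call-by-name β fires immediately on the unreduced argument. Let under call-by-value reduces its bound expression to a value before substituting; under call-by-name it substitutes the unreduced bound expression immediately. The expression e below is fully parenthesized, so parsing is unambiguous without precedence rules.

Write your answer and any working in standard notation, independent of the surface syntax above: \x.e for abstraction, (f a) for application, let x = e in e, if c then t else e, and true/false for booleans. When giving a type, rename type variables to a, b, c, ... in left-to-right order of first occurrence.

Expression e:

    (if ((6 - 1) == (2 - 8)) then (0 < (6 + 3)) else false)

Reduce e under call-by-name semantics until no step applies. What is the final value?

Trace:
step 0: (if ((6 - 1) == (2 - 8)) then (0 < (6 + 3)) else false)
step 1: [delta@0.0] (if (5 == (2 - 8)) then (0 < (6 + 3)) else false)
step 2: [delta@0.1] (if (5 == -6) then (0 < (6 + 3)) else false)
step 3: [delta@0] (if false then (0 < (6 + 3)) else false)
step 4: [if@root] false

Answer: false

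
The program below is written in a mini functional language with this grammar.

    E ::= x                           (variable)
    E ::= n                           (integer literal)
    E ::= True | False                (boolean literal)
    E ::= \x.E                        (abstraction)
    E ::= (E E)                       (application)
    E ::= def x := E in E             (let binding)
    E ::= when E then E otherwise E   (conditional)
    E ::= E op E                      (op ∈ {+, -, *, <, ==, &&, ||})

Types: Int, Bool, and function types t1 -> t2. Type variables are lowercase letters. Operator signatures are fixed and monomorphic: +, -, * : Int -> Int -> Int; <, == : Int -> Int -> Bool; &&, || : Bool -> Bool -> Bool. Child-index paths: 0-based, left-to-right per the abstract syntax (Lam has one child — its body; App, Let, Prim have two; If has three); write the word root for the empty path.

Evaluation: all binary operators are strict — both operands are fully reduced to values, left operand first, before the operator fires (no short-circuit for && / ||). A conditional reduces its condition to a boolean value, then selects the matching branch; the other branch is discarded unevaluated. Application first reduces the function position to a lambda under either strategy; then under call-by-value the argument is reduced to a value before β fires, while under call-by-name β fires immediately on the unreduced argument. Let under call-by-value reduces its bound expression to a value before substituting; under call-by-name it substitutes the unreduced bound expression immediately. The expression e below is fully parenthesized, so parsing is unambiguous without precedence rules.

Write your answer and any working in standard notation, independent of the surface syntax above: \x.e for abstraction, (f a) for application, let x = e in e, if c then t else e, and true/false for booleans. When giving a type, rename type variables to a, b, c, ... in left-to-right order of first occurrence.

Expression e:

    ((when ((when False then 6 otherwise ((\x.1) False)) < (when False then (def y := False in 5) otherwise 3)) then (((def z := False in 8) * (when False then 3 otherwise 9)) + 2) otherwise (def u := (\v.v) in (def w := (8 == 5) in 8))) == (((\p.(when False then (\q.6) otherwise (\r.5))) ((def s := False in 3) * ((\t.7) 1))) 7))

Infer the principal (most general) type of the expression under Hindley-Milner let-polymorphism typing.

Answer: Bool

Trace:
  unify Bool ~ Bool
\x._ : a -> Int
  unify a -> Int ~ Bool -> b
  unify a ~ Bool
  unify Int ~ b
_ _ : Int
  unify Int ~ Int
  unify Int ~ Int
  unify Bool ~ Bool
let y : Bool
  unify Int ~ Int
  unify Int ~ Int
  unify Bool ~ Bool
let z : Bool
  unify Int ~ Int
  unify Bool ~ Bool
  unify Int ~ Int
  unify Int ~ Int
  unify Int ~ Int
  unify Int ~ Int
v : c
\v._ : c -> c
let u : forall. c -> c
  unify Int ~ Int
  unify Int ~ Int
let w : Bool
  unify Int ~ Int
  unify Int ~ Int
  unify Bool ~ Bool
\q._ : e -> Int
\r._ : f -> Int
  unify e -> Int ~ f -> Int
  unify e ~ f
  unify Int ~ Int
\p._ : d -> f -> Int
let s : Bool
  unify Int ~ Int
\t._ : g -> Int
  unify g -> Int ~ Int -> h
  unify g ~ Int
  unify Int ~ h
_ _ : Int
  unify Int ~ Int
  unify d -> f -> Int ~ Int -> i
  unify d ~ Int
  unify f -> Int ~ i
_ _ : f -> Int
  unify f -> Int ~ Int -> j
  unify f ~ Int
  unify Int ~ j
_ _ : Int
  unify Int ~ Int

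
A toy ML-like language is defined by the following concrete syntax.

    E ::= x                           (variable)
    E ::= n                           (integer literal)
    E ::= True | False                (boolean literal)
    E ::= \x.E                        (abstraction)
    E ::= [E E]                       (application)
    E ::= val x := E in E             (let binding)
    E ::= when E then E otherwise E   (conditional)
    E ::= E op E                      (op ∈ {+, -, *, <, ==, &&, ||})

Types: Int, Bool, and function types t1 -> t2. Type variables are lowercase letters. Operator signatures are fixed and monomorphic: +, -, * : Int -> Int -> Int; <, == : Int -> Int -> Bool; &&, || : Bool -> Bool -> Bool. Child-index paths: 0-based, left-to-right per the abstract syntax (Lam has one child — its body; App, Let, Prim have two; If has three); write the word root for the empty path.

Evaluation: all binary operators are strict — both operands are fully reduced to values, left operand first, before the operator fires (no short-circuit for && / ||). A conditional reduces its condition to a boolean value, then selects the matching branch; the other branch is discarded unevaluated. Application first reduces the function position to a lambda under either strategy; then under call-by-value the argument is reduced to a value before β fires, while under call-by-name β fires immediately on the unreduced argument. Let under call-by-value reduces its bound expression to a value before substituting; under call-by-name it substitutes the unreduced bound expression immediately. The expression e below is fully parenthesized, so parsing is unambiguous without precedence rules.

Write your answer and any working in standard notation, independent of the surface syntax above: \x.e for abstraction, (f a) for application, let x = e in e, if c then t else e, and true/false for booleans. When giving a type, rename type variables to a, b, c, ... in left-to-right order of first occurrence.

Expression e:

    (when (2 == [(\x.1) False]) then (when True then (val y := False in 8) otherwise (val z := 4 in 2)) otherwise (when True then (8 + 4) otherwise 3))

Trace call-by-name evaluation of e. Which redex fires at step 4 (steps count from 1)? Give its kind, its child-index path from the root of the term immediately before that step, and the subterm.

Answer: if at root : (if true then (8 + 4) else 3)

Derivation:
step 0: (if (2 == ((\x.1) false)) then (if true then (let y = false in 8) else (let z = 4 in 2)) else (if true then (8 + 4) else 3))
step 1: [beta@0.1] (if (2 == 1) then (if true then (let y = false in 8) else (let z = 4 in 2)) else (if true then (8 + 4) else 3))
step 2: [delta@0] (if false then (if true then (let y = false in 8) else (let z = 4 in 2)) else (if true then (8 + 4) else 3))
step 3: [if@root] (if true then (8 + 4) else 3)
step 4: [if@root] (8 + 4)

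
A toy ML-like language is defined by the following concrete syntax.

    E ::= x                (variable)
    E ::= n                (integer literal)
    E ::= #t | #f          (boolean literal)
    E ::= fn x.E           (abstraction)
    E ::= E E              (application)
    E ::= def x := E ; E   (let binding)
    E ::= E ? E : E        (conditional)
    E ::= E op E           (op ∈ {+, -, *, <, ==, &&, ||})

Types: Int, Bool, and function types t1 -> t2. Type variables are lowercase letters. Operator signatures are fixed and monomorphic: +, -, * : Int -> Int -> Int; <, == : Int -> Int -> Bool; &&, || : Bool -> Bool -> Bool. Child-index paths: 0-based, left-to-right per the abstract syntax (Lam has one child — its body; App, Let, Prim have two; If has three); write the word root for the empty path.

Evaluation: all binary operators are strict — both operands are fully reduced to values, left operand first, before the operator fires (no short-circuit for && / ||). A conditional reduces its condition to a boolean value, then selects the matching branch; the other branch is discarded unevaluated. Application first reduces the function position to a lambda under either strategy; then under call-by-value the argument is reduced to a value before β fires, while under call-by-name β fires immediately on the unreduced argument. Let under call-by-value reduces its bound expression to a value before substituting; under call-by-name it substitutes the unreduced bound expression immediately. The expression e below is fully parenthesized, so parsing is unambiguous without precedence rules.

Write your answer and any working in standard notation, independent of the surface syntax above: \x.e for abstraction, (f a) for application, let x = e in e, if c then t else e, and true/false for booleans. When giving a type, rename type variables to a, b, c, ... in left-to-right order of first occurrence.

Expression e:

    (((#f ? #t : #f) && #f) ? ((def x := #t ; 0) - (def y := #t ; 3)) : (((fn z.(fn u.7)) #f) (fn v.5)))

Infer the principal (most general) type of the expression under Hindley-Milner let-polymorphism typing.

Trace:
  unify Bool ~ Bool
  unify Bool ~ Bool
  unify Bool ~ Bool
  unify Bool ~ Bool
  unify Bool ~ Bool
let x : Bool
  unify Int ~ Int
let y : Bool
  unify Int ~ Int
\u._ : b -> Int
\z._ : a -> b -> Int
  unify a -> b -> Int ~ Bool -> c
  unify a ~ Bool
  unify b -> Int ~ c
_ _ : b -> Int
\v._ : d -> Int
  unify b -> Int ~ (d -> Int) -> e
  unify b ~ d -> Int
  unify Int ~ e
_ _ : Int
  unify Int ~ Int

Answer: Int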